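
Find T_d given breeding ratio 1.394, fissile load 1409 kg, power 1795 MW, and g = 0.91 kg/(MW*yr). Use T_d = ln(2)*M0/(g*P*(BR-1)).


Breeding gain G = BR - 1 = 1.394 - 1 = 0.394
Fissile production rate = g * P * G = 0.91 * 1795 * 0.394 = 643.5793 kg/yr
T_d = ln(2) * M0 / (g * P * G)
T_d = ln(2) * 1409 / 643.5793 = 1.5175 yr

1.5175


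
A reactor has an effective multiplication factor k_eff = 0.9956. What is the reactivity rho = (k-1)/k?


rho = (k_eff - 1) / k_eff
rho = (0.9956 - 1) / 0.9956
rho = -0.0044194

-0.0044194


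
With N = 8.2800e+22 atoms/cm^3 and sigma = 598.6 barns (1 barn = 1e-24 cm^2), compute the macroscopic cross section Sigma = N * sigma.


Sigma = N * sigma_barns * 1e-24
Sigma = 8.2800e+22 * 598.6 * 1e-24
Sigma = 49.564 /cm

49.564


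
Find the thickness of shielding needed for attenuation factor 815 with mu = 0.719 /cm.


x = ln(factor) / mu
x = ln(815) / 0.719
x = 9.3229 cm

9.3229


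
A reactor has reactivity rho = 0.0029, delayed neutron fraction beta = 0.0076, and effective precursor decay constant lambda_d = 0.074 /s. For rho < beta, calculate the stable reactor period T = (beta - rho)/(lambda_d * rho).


T = (beta - rho) / (lambda_d * rho)
T = (0.0076 - 0.0029) / (0.074 * 0.0029)
T = 21.901 s

21.901


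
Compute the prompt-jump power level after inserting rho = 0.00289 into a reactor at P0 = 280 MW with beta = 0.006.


P1/P0 = beta / (beta - rho)
P1/P0 = 0.006 / (0.006 - 0.00289) = 1.929260
P1 = 280 * 1.929260 = 540.19 MW

540.19


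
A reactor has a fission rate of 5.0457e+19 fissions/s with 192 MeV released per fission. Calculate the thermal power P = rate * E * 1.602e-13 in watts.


P = fission_rate * E_MeV * 1.602e-13
P = 5.0457e+19 * 192 * 1.602e-13
P = 1.5520e+09 W

1.5520e+09


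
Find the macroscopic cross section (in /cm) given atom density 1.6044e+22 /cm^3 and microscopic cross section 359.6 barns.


Sigma = N * sigma_barns * 1e-24
Sigma = 1.6044e+22 * 359.6 * 1e-24
Sigma = 5.7694 /cm

5.7694


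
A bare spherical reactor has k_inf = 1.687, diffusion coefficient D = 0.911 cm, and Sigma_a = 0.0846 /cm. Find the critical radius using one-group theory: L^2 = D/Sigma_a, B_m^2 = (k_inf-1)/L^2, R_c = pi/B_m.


L^2 = D / Sigma_a = 0.911 / 0.0846 = 10.76832 cm^2
B_m^2 = (k_inf - 1) / L^2 = (1.687 - 1) / 10.76832 = 0.06379825 /cm^2
For a bare sphere: B_g = pi/R, so R_c = pi / sqrt(B_m^2)
R_c = pi / sqrt(0.06379825) = 12.438 cm

12.438


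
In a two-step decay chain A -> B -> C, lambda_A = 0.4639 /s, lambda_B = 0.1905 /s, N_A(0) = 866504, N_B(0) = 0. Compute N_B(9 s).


N_B(t) = lambda_A * N_A0 / (lambda_B - lambda_A) * [exp(-lambda_A*t) - exp(-lambda_B*t)]
exp(-0.4639*9) = 0.01537365; exp(-0.1905*9) = 0.1800537
N_B = 0.4639 * 866504 / (0.1905 - 0.4639) * (0.01537365 - 0.1800537)
N_B = 242124

242124


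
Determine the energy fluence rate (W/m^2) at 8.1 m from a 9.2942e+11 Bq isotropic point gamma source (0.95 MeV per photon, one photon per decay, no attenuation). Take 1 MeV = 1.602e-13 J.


psi = A * E * 1.602e-13 / (4*pi*r^2)
psi = 9.2942e+11 * 0.95 * 1.602e-13 / (4*pi*8.1^2)
psi = 1.7156e-04 W/m^2

1.7156e-04


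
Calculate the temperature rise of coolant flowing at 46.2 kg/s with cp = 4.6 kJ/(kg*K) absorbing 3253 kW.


dT = Q / (m_dot * cp)
dT = 3253 / (46.2 * 4.6)
dT = 15.307 C

15.307


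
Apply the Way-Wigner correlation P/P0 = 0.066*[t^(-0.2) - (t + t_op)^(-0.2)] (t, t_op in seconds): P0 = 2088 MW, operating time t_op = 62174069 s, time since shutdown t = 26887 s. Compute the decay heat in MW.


P/P0 = 0.066 * [t^(-0.2) - (t + t_op)^(-0.2)]
P/P0 = 0.066 * [26887^(-0.2) - (26887 + 62174069)^(-0.2)]
P/P0 = 0.066 * [0.1300444 - 0.02762108] = 0.006759939
P = 2088 * 0.006759939 = 14.115 MW

14.115


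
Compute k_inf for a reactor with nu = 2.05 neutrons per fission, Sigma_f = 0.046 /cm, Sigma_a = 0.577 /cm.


k_inf = nu * Sigma_f / Sigma_a
k_inf = 2.05 * 0.046 / 0.577
k_inf = 0.16343

0.16343


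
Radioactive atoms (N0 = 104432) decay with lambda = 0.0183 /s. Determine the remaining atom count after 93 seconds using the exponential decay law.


N = N0 * exp(-lambda * t)
N = 104432 * exp(-0.0183 * 93)
N = 19042

19042


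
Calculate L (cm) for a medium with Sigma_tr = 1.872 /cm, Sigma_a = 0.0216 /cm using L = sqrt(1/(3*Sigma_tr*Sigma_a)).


D = 1 / (3 * Sigma_tr) = 1 / (3 * 1.872) = 0.1780627 cm
L = sqrt(D / Sigma_a)
L = sqrt(0.1780627 / 0.0216)
L = 2.8712 cm

2.8712


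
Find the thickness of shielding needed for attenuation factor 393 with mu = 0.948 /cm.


x = ln(factor) / mu
x = ln(393) / 0.948
x = 6.3015 cm

6.3015


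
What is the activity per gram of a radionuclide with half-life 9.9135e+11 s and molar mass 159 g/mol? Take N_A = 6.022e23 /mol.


lambda = ln(2) / t_half = ln(2) / 9.9135e+11 = 6.991952e-13 /s
SA = lambda * N_A / M
SA = 6.991952e-13 * 6.022e23 / 159
SA = 2.6481e+09 Bq/g

2.6481e+09


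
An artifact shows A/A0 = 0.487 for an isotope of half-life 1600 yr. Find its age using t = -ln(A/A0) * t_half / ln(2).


lambda = ln(2) / t_half = ln(2) / 1600 = 4.332170e-04 /yr
t = -ln(A/A0) / lambda
t = -ln(0.487) / 4.332170e-04
t = 1660.8 yr

1660.8


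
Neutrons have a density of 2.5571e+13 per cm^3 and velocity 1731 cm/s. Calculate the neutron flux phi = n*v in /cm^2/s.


phi = n * v
phi = 2.5571e+13 * 1731
phi = 4.4263e+16 /cm^2/s

4.4263e+16


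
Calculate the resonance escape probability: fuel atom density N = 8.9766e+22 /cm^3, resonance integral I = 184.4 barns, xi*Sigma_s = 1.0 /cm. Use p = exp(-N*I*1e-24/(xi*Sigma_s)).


p = exp(-N * I * 1e-24 / (xi*Sigma_s))
p = exp(-8.9766e+22 * 184.4 * 1e-24 / 1.0)
p = 6.4742e-08

6.4742e-08


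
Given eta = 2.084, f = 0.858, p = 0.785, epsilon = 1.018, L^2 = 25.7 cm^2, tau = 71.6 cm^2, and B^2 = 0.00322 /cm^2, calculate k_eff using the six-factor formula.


k_inf = eta*f*p*eps = 2.084*0.858*0.785*1.018 = 1.428902
P_TNL = 1/(1 + L^2*B^2) = 1/(1 + 25.7*0.00322) = 0.9235708
P_FNL = exp(-B^2*tau) = exp(-0.00322*71.6) = 0.7940951
k_eff = k_inf * P_TNL * P_FNL = 1.428902 * 0.9235708 * 0.7940951
k_eff = 1.0480

1.0480


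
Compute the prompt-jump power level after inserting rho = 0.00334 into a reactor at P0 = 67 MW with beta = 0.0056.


P1/P0 = beta / (beta - rho)
P1/P0 = 0.0056 / (0.0056 - 0.00334) = 2.477876
P1 = 67 * 2.477876 = 166.02 MW

166.02


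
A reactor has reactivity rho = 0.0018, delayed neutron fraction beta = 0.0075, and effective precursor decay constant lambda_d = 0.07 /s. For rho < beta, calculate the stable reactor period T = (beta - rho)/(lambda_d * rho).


T = (beta - rho) / (lambda_d * rho)
T = (0.0075 - 0.0018) / (0.07 * 0.0018)
T = 45.238 s

45.238


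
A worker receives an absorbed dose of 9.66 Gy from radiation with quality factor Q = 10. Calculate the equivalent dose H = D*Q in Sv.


H = D * Q
H = 9.66 * 10
H = 96.600 Sv

96.600


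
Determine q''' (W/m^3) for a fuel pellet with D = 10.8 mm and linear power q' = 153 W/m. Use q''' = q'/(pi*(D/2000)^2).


r = D / 2 / 1000 = 10.8 / 2 / 1000 = 0.0054 m
q''' = q' / (pi * r^2)
q''' = 153 / (pi * 0.0054^2)
q''' = 1.6701e+06 W/m^3

1.6701e+06


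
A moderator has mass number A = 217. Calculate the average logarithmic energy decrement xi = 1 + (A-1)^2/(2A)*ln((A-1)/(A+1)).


xi = 1 + (A-1)^2/(2A) * ln((A-1)/(A+1))
xi = 1 + (217-1)^2/(2*217) * ln((217-1)/(217 +1))
xi = 0.0091883

0.0091883


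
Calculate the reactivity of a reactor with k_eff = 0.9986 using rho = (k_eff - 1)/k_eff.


rho = (k_eff - 1) / k_eff
rho = (0.9986 - 1) / 0.9986
rho = -0.0014020

-0.0014020


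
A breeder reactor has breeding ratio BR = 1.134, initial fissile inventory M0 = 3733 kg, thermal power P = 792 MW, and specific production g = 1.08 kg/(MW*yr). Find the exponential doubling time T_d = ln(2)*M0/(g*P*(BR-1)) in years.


Breeding gain G = BR - 1 = 1.134 - 1 = 0.134
Fissile production rate = g * P * G = 1.08 * 792 * 0.134 = 114.61824 kg/yr
T_d = ln(2) * M0 / (g * P * G)
T_d = ln(2) * 3733 / 114.61824 = 22.575 yr

22.575


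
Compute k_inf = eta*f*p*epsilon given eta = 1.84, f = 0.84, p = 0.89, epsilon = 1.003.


k_inf = eta * f * p * epsilon
k_inf = 1.84 * 0.84 * 0.89 * 1.003
k_inf = 1.3797

1.3797


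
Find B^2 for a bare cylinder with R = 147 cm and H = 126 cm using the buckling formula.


B^2 = (2.405/R)^2 + (pi/H)^2
B^2 = (2.405/147)^2 + (pi/126)^2
B^2 = 8.8934e-04 /cm^2

8.8934e-04


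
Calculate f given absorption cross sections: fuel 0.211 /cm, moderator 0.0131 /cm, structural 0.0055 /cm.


f = Sigma_a_fuel / (Sigma_a_fuel + Sigma_a_mod + Sigma_a_other)
f = 0.211 / (0.211 + 0.0131 + 0.0055)
f = 0.91899

0.91899


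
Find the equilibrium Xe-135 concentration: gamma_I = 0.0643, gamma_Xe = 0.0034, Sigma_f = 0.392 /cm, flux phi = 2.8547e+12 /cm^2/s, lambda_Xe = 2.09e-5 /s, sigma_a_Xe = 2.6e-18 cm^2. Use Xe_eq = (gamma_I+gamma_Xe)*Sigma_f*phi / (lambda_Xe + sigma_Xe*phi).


Xe_eq = (gamma_I + gamma_Xe) * Sigma_f * phi / (lambda_Xe + sigma_Xe * phi)
Numerator = (0.0643 + 0.0034) * 0.392 * 2.8547e+12 = 7.575917e+10
Denominator = 2.09e-5 + 2.6e-18 * 2.8547e+12 = 2.832222e-05
Xe_eq = 7.575917e+10 / 2.832222e-05 = 2.6749e+15 /cm^3

2.6749e+15


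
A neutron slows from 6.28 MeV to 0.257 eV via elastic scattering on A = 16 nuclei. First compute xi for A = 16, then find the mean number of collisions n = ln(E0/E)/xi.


xi = 1 + (A-1)^2/(2A)*ln((A-1)/(A+1)) = 0.1199467 (for A = 16)
n = ln(E0/E) / xi
n = ln(6.28e6 / 0.257) / 0.1199467
n = ln(2.443580e+07) / 0.1199467 = 141.83

141.83


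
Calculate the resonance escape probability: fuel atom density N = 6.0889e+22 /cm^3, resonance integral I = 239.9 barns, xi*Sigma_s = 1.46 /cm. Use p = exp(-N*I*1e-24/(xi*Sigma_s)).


p = exp(-N * I * 1e-24 / (xi*Sigma_s))
p = exp(-6.0889e+22 * 239.9 * 1e-24 / 1.46)
p = 4.5174e-05

4.5174e-05


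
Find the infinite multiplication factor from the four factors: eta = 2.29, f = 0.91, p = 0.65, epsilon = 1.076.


k_inf = eta * f * p * epsilon
k_inf = 2.29 * 0.91 * 0.65 * 1.076
k_inf = 1.4575

1.4575


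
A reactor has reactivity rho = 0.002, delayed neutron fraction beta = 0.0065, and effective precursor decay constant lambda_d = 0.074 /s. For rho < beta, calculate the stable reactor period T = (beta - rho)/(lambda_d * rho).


T = (beta - rho) / (lambda_d * rho)
T = (0.0065 - 0.002) / (0.074 * 0.002)
T = 30.405 s

30.405


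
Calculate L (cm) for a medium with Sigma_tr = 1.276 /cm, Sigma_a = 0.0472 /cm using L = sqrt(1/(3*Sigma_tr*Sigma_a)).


D = 1 / (3 * Sigma_tr) = 1 / (3 * 1.276) = 0.2612330 cm
L = sqrt(D / Sigma_a)
L = sqrt(0.2612330 / 0.0472)
L = 2.3526 cm

2.3526


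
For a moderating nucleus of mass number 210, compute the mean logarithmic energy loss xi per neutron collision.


xi = 1 + (A-1)^2/(2A) * ln((A-1)/(A+1))
xi = 1 + (210-1)^2/(2*210) * ln((210-1)/(210 +1))
xi = 0.0094936

0.0094936


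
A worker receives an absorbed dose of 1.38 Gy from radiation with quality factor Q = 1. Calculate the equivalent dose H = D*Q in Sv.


H = D * Q
H = 1.38 * 1
H = 1.3800 Sv

1.3800


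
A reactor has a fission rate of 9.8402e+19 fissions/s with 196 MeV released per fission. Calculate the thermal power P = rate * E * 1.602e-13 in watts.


P = fission_rate * E_MeV * 1.602e-13
P = 9.8402e+19 * 196 * 1.602e-13
P = 3.0897e+09 W

3.0897e+09


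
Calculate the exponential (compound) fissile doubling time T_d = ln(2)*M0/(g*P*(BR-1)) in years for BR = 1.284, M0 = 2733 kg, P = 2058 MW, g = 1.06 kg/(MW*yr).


Breeding gain G = BR - 1 = 1.284 - 1 = 0.284
Fissile production rate = g * P * G = 1.06 * 2058 * 0.284 = 619.54032 kg/yr
T_d = ln(2) * M0 / (g * P * G)
T_d = ln(2) * 2733 / 619.54032 = 3.0577 yr

3.0577


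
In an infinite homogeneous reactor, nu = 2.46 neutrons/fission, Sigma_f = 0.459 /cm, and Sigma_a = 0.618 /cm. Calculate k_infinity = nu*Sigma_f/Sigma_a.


k_inf = nu * Sigma_f / Sigma_a
k_inf = 2.46 * 0.459 / 0.618
k_inf = 1.8271

1.8271


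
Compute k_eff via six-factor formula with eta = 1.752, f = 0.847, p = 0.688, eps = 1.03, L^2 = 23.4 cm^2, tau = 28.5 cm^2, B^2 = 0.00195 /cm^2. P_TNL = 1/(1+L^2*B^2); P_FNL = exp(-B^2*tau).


k_inf = eta*f*p*eps = 1.752*0.847*0.688*1.03 = 1.051582
P_TNL = 1/(1 + L^2*B^2) = 1/(1 + 23.4*0.00195) = 0.9563612
P_FNL = exp(-B^2*tau) = exp(-0.00195*28.5) = 0.9459411
k_eff = k_inf * P_TNL * P_FNL = 1.051582 * 0.9563612 * 0.9459411
k_eff = 0.95133

0.95133


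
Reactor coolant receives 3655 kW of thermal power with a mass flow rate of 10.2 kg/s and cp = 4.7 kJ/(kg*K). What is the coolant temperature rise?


dT = Q / (m_dot * cp)
dT = 3655 / (10.2 * 4.7)
dT = 76.241 C

76.241


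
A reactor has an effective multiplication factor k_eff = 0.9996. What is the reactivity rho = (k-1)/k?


rho = (k_eff - 1) / k_eff
rho = (0.9996 - 1) / 0.9996
rho = -4.0016e-04

-4.0016e-04


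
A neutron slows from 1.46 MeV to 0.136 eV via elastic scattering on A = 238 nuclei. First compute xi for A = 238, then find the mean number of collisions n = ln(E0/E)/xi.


xi = 1 + (A-1)^2/(2A)*ln((A-1)/(A+1)) = 0.008379872 (for A = 238)
n = ln(E0/E) / xi
n = ln(1.46e6 / 0.136) / 0.008379872
n = ln(1.073529e+07) / 0.008379872 = 1931.9

1931.9


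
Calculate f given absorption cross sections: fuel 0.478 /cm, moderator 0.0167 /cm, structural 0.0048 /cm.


f = Sigma_a_fuel / (Sigma_a_fuel + Sigma_a_mod + Sigma_a_other)
f = 0.478 / (0.478 + 0.0167 + 0.0048)
f = 0.95696

0.95696


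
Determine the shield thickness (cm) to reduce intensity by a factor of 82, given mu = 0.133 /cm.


x = ln(factor) / mu
x = ln(82) / 0.133
x = 33.133 cm

33.133


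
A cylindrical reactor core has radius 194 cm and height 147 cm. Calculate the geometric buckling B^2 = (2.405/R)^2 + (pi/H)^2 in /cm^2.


B^2 = (2.405/R)^2 + (pi/H)^2
B^2 = (2.405/194)^2 + (pi/147)^2
B^2 = 6.1042e-04 /cm^2

6.1042e-04


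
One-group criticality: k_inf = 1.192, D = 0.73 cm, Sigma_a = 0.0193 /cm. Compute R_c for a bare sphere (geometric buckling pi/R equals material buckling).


L^2 = D / Sigma_a = 0.73 / 0.0193 = 37.82383 cm^2
B_m^2 = (k_inf - 1) / L^2 = (1.192 - 1) / 37.82383 = 0.005076165 /cm^2
For a bare sphere: B_g = pi/R, so R_c = pi / sqrt(B_m^2)
R_c = pi / sqrt(0.005076165) = 44.094 cm

44.094


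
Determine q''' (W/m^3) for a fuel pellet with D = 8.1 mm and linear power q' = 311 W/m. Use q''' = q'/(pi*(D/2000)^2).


r = D / 2 / 1000 = 8.1 / 2 / 1000 = 0.00405 m
q''' = q' / (pi * r^2)
q''' = 311 / (pi * 0.00405^2)
q''' = 6.0353e+06 W/m^3

6.0353e+06


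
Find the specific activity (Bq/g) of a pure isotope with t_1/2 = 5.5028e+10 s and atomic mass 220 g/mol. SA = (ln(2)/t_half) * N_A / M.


lambda = ln(2) / t_half = ln(2) / 5.5028e+10 = 1.259626e-11 /s
SA = lambda * N_A / M
SA = 1.259626e-11 * 6.022e23 / 220
SA = 3.4479e+10 Bq/g

3.4479e+10


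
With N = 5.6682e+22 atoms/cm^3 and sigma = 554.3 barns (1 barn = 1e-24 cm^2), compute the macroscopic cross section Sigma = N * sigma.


Sigma = N * sigma_barns * 1e-24
Sigma = 5.6682e+22 * 554.3 * 1e-24
Sigma = 31.419 /cm

31.419


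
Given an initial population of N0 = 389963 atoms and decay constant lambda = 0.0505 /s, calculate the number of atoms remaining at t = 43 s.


N = N0 * exp(-lambda * t)
N = 389963 * exp(-0.0505 * 43)
N = 44458

44458


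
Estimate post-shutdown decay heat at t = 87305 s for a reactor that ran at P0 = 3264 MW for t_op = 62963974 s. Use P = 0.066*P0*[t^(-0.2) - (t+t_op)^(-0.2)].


P/P0 = 0.066 * [t^(-0.2) - (t + t_op)^(-0.2)]
P/P0 = 0.066 * [87305^(-0.2) - (87305 + 62963974)^(-0.2)]
P/P0 = 0.066 * [0.1027524 - 0.02754617] = 0.004963611
P = 3264 * 0.004963611 = 16.201 MW

16.201


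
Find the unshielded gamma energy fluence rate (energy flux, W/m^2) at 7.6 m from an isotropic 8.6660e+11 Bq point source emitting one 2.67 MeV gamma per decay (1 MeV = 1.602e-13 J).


psi = A * E * 1.602e-13 / (4*pi*r^2)
psi = 8.6660e+11 * 2.67 * 1.602e-13 / (4*pi*7.6^2)
psi = 5.1069e-04 W/m^2

5.1069e-04


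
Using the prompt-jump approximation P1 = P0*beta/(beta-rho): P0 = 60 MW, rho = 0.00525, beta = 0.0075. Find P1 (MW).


P1/P0 = beta / (beta - rho)
P1/P0 = 0.0075 / (0.0075 - 0.00525) = 3.333333
P1 = 60 * 3.333333 = 200.00 MW

200.00


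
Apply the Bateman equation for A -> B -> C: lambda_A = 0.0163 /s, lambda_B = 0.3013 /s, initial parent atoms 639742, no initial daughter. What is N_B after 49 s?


N_B(t) = lambda_A * N_A0 / (lambda_B - lambda_A) * [exp(-lambda_A*t) - exp(-lambda_B*t)]
exp(-0.0163*49) = 0.4499135; exp(-0.3013*49) = 3.874419e-07
N_B = 0.0163 * 639742 / (0.3013 - 0.0163) * (0.4499135 - 3.874419e-07)
N_B = 16462

16462


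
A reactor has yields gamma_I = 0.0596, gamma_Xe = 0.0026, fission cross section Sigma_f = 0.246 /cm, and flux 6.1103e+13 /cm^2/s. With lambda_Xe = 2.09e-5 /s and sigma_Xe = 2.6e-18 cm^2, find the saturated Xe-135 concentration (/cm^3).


Xe_eq = (gamma_I + gamma_Xe) * Sigma_f * phi / (lambda_Xe + sigma_Xe * phi)
Numerator = (0.0596 + 0.0026) * 0.246 * 6.1103e+13 = 9.349492e+11
Denominator = 2.09e-5 + 2.6e-18 * 6.1103e+13 = 1.797678e-04
Xe_eq = 9.349492e+11 / 1.797678e-04 = 5.2009e+15 /cm^3

5.2009e+15


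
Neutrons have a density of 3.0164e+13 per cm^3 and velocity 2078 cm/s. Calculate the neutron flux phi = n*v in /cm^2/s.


phi = n * v
phi = 3.0164e+13 * 2078
phi = 6.2681e+16 /cm^2/s

6.2681e+16


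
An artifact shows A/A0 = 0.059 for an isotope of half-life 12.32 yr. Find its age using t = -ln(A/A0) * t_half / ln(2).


lambda = ln(2) / t_half = ln(2) / 12.32 = 0.05626195 /yr
t = -ln(A/A0) / lambda
t = -ln(0.059) / 0.05626195
t = 50.304 yr

50.304


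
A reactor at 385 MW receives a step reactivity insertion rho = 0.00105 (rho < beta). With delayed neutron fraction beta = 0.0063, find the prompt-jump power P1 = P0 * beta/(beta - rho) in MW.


P1/P0 = beta / (beta - rho)
P1/P0 = 0.0063 / (0.0063 - 0.00105) = 1.200000
P1 = 385 * 1.200000 = 462.00 MW

462.00


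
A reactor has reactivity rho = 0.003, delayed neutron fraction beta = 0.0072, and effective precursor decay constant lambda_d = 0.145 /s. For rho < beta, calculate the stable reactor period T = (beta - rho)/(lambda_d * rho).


T = (beta - rho) / (lambda_d * rho)
T = (0.0072 - 0.003) / (0.145 * 0.003)
T = 9.6552 s

9.6552


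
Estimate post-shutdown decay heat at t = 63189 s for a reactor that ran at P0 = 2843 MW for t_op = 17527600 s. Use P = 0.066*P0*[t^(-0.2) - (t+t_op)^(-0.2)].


P/P0 = 0.066 * [t^(-0.2) - (t + t_op)^(-0.2)]
P/P0 = 0.066 * [63189^(-0.2) - (63189 + 17527600)^(-0.2)]
P/P0 = 0.066 * [0.1096154 - 0.03555846] = 0.004887758
P = 2843 * 0.004887758 = 13.896 MW

13.896


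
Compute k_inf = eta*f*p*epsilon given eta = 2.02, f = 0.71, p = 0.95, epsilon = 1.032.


k_inf = eta * f * p * epsilon
k_inf = 2.02 * 0.71 * 0.95 * 1.032
k_inf = 1.4061

1.4061


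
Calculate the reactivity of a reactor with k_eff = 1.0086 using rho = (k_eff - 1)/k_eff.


rho = (k_eff - 1) / k_eff
rho = (1.0086 - 1) / 1.0086
rho = 0.0085267

0.0085267


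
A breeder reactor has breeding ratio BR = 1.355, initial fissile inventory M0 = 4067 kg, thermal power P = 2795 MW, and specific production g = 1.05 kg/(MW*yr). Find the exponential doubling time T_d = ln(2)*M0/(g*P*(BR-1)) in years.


Breeding gain G = BR - 1 = 1.355 - 1 = 0.355
Fissile production rate = g * P * G = 1.05 * 2795 * 0.355 = 1041.83625 kg/yr
T_d = ln(2) * M0 / (g * P * G)
T_d = ln(2) * 4067 / 1041.83625 = 2.7058 yr

2.7058


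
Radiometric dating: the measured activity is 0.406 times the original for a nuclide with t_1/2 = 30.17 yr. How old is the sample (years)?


lambda = ln(2) / t_half = ln(2) / 30.17 = 0.02297472 /yr
t = -ln(A/A0) / lambda
t = -ln(0.406) / 0.02297472
t = 39.235 yr

39.235


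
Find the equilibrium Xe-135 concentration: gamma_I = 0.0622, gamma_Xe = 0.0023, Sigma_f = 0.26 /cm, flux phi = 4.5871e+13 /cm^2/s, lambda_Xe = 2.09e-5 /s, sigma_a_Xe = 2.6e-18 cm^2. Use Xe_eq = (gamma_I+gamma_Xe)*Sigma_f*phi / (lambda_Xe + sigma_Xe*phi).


Xe_eq = (gamma_I + gamma_Xe) * Sigma_f * phi / (lambda_Xe + sigma_Xe * phi)
Numerator = (0.0622 + 0.0023) * 0.26 * 4.5871e+13 = 7.692567e+11
Denominator = 2.09e-5 + 2.6e-18 * 4.5871e+13 = 1.401646e-04
Xe_eq = 7.692567e+11 / 1.401646e-04 = 5.4882e+15 /cm^3

5.4882e+15


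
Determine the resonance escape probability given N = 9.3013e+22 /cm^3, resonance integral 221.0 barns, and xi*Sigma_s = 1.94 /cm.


p = exp(-N * I * 1e-24 / (xi*Sigma_s))
p = exp(-9.3013e+22 * 221.0 * 1e-24 / 1.94)
p = 2.5021e-05

2.5021e-05


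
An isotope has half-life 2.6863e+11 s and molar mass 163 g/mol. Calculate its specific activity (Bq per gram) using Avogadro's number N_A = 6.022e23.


lambda = ln(2) / t_half = ln(2) / 2.6863e+11 = 2.580304e-12 /s
SA = lambda * N_A / M
SA = 2.580304e-12 * 6.022e23 / 163
SA = 9.5329e+09 Bq/g

9.5329e+09


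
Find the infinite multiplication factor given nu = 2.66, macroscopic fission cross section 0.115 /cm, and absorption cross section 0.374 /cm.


k_inf = nu * Sigma_f / Sigma_a
k_inf = 2.66 * 0.115 / 0.374
k_inf = 0.81791

0.81791


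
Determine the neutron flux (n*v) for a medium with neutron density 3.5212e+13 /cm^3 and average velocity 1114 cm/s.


phi = n * v
phi = 3.5212e+13 * 1114
phi = 3.9226e+16 /cm^2/s

3.9226e+16


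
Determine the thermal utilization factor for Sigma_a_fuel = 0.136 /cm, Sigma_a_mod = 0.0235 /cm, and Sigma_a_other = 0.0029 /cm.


f = Sigma_a_fuel / (Sigma_a_fuel + Sigma_a_mod + Sigma_a_other)
f = 0.136 / (0.136 + 0.0235 + 0.0029)
f = 0.83744

0.83744


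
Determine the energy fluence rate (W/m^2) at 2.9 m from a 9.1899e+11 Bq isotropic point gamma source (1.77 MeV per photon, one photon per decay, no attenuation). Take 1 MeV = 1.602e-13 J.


psi = A * E * 1.602e-13 / (4*pi*r^2)
psi = 9.1899e+11 * 1.77 * 1.602e-13 / (4*pi*2.9^2)
psi = 0.0024657 W/m^2

0.0024657


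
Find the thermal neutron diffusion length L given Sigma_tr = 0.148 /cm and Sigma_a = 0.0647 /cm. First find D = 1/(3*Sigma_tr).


D = 1 / (3 * Sigma_tr) = 1 / (3 * 0.148) = 2.252252 cm
L = sqrt(D / Sigma_a)
L = sqrt(2.252252 / 0.0647)
L = 5.9001 cm

5.9001


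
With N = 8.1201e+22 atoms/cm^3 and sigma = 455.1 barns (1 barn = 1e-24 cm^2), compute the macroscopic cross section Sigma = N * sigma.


Sigma = N * sigma_barns * 1e-24
Sigma = 8.1201e+22 * 455.1 * 1e-24
Sigma = 36.955 /cm

36.955


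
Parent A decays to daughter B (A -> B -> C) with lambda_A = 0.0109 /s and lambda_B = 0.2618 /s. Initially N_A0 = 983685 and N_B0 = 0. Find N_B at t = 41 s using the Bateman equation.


N_B(t) = lambda_A * N_A0 / (lambda_B - lambda_A) * [exp(-lambda_A*t) - exp(-lambda_B*t)]
exp(-0.0109*41) = 0.6396079; exp(-0.2618*41) = 2.179565e-05
N_B = 0.0109 * 983685 / (0.2618 - 0.0109) * (0.6396079 - 2.179565e-05)
N_B = 27333

27333


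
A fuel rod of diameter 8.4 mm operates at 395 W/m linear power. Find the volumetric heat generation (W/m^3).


r = D / 2 / 1000 = 8.4 / 2 / 1000 = 0.0042 m
q''' = q' / (pi * r^2)
q''' = 395 / (pi * 0.0042^2)
q''' = 7.1277e+06 W/m^3

7.1277e+06


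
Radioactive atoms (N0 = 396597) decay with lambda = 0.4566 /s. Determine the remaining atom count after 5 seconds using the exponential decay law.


N = N0 * exp(-lambda * t)
N = 396597 * exp(-0.4566 * 5)
N = 40444

40444


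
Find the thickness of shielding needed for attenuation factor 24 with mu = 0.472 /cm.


x = ln(factor) / mu
x = ln(24) / 0.472
x = 6.7332 cm

6.7332


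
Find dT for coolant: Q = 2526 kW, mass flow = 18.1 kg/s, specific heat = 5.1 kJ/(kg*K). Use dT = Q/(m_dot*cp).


dT = Q / (m_dot * cp)
dT = 2526 / (18.1 * 5.1)
dT = 27.364 C

27.364


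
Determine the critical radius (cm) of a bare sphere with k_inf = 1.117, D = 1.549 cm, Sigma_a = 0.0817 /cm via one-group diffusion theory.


L^2 = D / Sigma_a = 1.549 / 0.0817 = 18.95961 cm^2
B_m^2 = (k_inf - 1) / L^2 = (1.117 - 1) / 18.95961 = 0.006171013 /cm^2
For a bare sphere: B_g = pi/R, so R_c = pi / sqrt(B_m^2)
R_c = pi / sqrt(0.006171013) = 39.992 cm

39.992


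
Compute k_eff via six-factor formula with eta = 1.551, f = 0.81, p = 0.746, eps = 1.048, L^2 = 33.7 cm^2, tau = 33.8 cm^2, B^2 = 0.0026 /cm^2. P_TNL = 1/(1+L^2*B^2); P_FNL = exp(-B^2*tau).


k_inf = eta*f*p*eps = 1.551*0.81*0.746*1.048 = 0.9821932
P_TNL = 1/(1 + L^2*B^2) = 1/(1 + 33.7*0.0026) = 0.9194388
P_FNL = exp(-B^2*tau) = exp(-0.0026*33.8) = 0.9158708
k_eff = k_inf * P_TNL * P_FNL = 0.9821932 * 0.9194388 * 0.9158708
k_eff = 0.82709

0.82709


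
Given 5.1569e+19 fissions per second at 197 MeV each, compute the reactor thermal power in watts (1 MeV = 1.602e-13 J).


P = fission_rate * E_MeV * 1.602e-13
P = 5.1569e+19 * 197 * 1.602e-13
P = 1.6275e+09 W

1.6275e+09


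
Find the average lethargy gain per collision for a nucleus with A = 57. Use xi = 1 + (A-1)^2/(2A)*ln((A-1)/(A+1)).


xi = 1 + (A-1)^2/(2A) * ln((A-1)/(A+1))
xi = 1 + (57-1)^2/(2*57) * ln((57-1)/(57 +1))
xi = 0.034681

0.034681


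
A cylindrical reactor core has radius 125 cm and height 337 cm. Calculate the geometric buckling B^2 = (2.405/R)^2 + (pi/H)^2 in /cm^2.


B^2 = (2.405/R)^2 + (pi/H)^2
B^2 = (2.405/125)^2 + (pi/337)^2
B^2 = 4.5708e-04 /cm^2

4.5708e-04


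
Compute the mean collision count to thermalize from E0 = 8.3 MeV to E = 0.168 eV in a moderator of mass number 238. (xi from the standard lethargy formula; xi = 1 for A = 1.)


xi = 1 + (A-1)^2/(2A)*ln((A-1)/(A+1)) = 0.008379872 (for A = 238)
n = ln(E0/E) / xi
n = ln(8.3e6 / 0.168) / 0.008379872
n = ln(4.940476e+07) / 0.008379872 = 2114.1

2114.1


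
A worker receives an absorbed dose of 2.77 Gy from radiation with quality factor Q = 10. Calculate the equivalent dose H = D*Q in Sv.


H = D * Q
H = 2.77 * 10
H = 27.700 Sv

27.700


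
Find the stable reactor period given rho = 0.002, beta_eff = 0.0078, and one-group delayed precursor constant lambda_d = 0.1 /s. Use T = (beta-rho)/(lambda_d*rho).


T = (beta - rho) / (lambda_d * rho)
T = (0.0078 - 0.002) / (0.1 * 0.002)
T = 29.000 s

29.000


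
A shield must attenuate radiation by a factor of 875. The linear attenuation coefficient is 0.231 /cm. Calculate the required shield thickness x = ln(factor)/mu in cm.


x = ln(factor) / mu
x = ln(875) / 0.231
x = 29.326 cm

29.326


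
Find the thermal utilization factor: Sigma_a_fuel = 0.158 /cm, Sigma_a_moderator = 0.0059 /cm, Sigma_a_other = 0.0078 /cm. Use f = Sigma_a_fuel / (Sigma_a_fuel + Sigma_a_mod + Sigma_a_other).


f = Sigma_a_fuel / (Sigma_a_fuel + Sigma_a_mod + Sigma_a_other)
f = 0.158 / (0.158 + 0.0059 + 0.0078)
f = 0.92021

0.92021


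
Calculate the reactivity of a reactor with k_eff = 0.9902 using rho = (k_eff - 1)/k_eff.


rho = (k_eff - 1) / k_eff
rho = (0.9902 - 1) / 0.9902
rho = -0.0098970

-0.0098970


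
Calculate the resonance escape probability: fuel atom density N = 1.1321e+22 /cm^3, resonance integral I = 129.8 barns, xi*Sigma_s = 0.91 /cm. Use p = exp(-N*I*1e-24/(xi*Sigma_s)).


p = exp(-N * I * 1e-24 / (xi*Sigma_s))
p = exp(-1.1321e+22 * 129.8 * 1e-24 / 0.91)
p = 0.19893

0.19893


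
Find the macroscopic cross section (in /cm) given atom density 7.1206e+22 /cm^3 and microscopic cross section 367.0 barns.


Sigma = N * sigma_barns * 1e-24
Sigma = 7.1206e+22 * 367.0 * 1e-24
Sigma = 26.133 /cm

26.133


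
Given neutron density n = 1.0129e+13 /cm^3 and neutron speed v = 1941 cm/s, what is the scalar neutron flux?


phi = n * v
phi = 1.0129e+13 * 1941
phi = 1.9660e+16 /cm^2/s

1.9660e+16


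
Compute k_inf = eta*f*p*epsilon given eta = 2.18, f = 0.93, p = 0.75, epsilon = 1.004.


k_inf = eta * f * p * epsilon
k_inf = 2.18 * 0.93 * 0.75 * 1.004
k_inf = 1.5266

1.5266


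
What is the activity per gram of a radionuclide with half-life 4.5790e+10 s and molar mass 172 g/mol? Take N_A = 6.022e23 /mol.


lambda = ln(2) / t_half = ln(2) / 4.5790e+10 = 1.513752e-11 /s
SA = lambda * N_A / M
SA = 1.513752e-11 * 6.022e23 / 172
SA = 5.2999e+10 Bq/g

5.2999e+10


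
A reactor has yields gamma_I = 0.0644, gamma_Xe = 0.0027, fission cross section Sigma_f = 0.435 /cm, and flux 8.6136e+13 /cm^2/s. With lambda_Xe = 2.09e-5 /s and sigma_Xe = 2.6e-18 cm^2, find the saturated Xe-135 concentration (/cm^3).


Xe_eq = (gamma_I + gamma_Xe) * Sigma_f * phi / (lambda_Xe + sigma_Xe * phi)
Numerator = (0.0644 + 0.0027) * 0.435 * 8.6136e+13 = 2.514181e+12
Denominator = 2.09e-5 + 2.6e-18 * 8.6136e+13 = 2.448536e-04
Xe_eq = 2.514181e+12 / 2.448536e-04 = 1.0268e+16 /cm^3

1.0268e+16


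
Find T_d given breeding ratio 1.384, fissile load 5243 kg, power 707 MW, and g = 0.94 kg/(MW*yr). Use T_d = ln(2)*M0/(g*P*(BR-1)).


Breeding gain G = BR - 1 = 1.384 - 1 = 0.384
Fissile production rate = g * P * G = 0.94 * 707 * 0.384 = 255.19872 kg/yr
T_d = ln(2) * M0 / (g * P * G)
T_d = ln(2) * 5243 / 255.19872 = 14.241 yr

14.241


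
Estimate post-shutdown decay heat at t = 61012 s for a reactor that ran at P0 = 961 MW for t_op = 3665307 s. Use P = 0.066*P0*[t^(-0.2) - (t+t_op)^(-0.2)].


P/P0 = 0.066 * [t^(-0.2) - (t + t_op)^(-0.2)]
P/P0 = 0.066 * [61012^(-0.2) - (61012 + 3665307)^(-0.2)]
P/P0 = 0.066 * [0.1103868 - 0.04850025] = 0.004084512
P = 961 * 0.004084512 = 3.9252 MW

3.9252


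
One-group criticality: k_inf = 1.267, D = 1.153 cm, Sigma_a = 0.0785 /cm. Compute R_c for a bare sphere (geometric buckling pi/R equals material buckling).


L^2 = D / Sigma_a = 1.153 / 0.0785 = 14.68790 cm^2
B_m^2 = (k_inf - 1) / L^2 = (1.267 - 1) / 14.68790 = 0.01817823 /cm^2
For a bare sphere: B_g = pi/R, so R_c = pi / sqrt(B_m^2)
R_c = pi / sqrt(0.01817823) = 23.301 cm

23.301


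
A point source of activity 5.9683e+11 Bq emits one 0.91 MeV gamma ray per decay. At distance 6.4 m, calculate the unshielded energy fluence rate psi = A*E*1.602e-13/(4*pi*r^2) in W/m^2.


psi = A * E * 1.602e-13 / (4*pi*r^2)
psi = 5.9683e+11 * 0.91 * 1.602e-13 / (4*pi*6.4^2)
psi = 1.6904e-04 W/m^2

1.6904e-04


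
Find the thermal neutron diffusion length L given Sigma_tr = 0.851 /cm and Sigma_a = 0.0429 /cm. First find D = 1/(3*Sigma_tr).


D = 1 / (3 * Sigma_tr) = 1 / (3 * 0.851) = 0.3916960 cm
L = sqrt(D / Sigma_a)
L = sqrt(0.3916960 / 0.0429)
L = 3.0217 cm

3.0217


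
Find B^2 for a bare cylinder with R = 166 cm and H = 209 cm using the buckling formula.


B^2 = (2.405/R)^2 + (pi/H)^2
B^2 = (2.405/166)^2 + (pi/209)^2
B^2 = 4.3585e-04 /cm^2

4.3585e-04


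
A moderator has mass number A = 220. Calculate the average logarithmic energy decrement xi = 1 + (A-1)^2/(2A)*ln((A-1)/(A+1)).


xi = 1 + (A-1)^2/(2A) * ln((A-1)/(A+1))
xi = 1 + (220-1)^2/(2*220) * ln((220-1)/(220 +1))
xi = 0.0090634

0.0090634


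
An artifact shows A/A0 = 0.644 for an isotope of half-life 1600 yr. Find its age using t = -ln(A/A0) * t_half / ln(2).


lambda = ln(2) / t_half = ln(2) / 1600 = 4.332170e-04 /yr
t = -ln(A/A0) / lambda
t = -ln(0.644) / 4.332170e-04
t = 1015.8 yr

1015.8


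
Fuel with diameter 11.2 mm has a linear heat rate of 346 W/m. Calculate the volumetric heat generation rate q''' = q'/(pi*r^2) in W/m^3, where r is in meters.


r = D / 2 / 1000 = 11.2 / 2 / 1000 = 0.0056 m
q''' = q' / (pi * r^2)
q''' = 346 / (pi * 0.0056^2)
q''' = 3.5120e+06 W/m^3

3.5120e+06


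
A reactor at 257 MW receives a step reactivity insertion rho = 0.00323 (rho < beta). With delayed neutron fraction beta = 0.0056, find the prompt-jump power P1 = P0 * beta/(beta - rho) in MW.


P1/P0 = beta / (beta - rho)
P1/P0 = 0.0056 / (0.0056 - 0.00323) = 2.362869
P1 = 257 * 2.362869 = 607.26 MW

607.26


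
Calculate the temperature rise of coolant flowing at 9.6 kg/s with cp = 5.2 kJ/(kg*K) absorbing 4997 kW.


dT = Q / (m_dot * cp)
dT = 4997 / (9.6 * 5.2)
dT = 100.10 C

100.10


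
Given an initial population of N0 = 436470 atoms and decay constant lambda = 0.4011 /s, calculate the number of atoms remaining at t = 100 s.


N = N0 * exp(-lambda * t)
N = 436470 * exp(-0.4011 * 100)
N = 1.6611e-12

1.6611e-12


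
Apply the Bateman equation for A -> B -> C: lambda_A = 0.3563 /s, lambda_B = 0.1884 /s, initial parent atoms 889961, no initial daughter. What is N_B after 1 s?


N_B(t) = lambda_A * N_A0 / (lambda_B - lambda_A) * [exp(-lambda_A*t) - exp(-lambda_B*t)]
exp(-0.3563*1) = 0.7002625; exp(-0.1884*1) = 0.8282833
N_B = 0.3563 * 889961 / (0.1884 - 0.3563) * (0.7002625 - 0.8282833)
N_B = 241778

241778


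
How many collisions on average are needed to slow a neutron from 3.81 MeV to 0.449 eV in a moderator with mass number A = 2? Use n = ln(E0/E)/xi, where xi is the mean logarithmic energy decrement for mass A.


xi = 1 + (A-1)^2/(2A)*ln((A-1)/(A+1)) = 0.7253469 (for A = 2)
n = ln(E0/E) / xi
n = ln(3.81e6 / 0.449) / 0.7253469
n = ln(8.485523e+06) / 0.7253469 = 21.995

21.995


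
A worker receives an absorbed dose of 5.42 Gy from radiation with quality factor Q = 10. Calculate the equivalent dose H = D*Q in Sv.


H = D * Q
H = 5.42 * 10
H = 54.200 Sv

54.200


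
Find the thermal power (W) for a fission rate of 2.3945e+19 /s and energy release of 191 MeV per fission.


P = fission_rate * E_MeV * 1.602e-13
P = 2.3945e+19 * 191 * 1.602e-13
P = 7.3267e+08 W

7.3267e+08


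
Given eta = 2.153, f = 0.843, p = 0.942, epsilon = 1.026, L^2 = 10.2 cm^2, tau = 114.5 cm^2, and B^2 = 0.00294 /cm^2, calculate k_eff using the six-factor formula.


k_inf = eta*f*p*eps = 2.153*0.843*0.942*1.026 = 1.754163
P_TNL = 1/(1 + L^2*B^2) = 1/(1 + 10.2*0.00294) = 0.9708851
P_FNL = exp(-B^2*tau) = exp(-0.00294*114.5) = 0.7141730
k_eff = k_inf * P_TNL * P_FNL = 1.754163 * 0.9708851 * 0.7141730
k_eff = 1.2163

1.2163


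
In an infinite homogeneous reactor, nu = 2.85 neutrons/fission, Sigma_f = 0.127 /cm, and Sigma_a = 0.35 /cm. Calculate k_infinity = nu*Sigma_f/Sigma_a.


k_inf = nu * Sigma_f / Sigma_a
k_inf = 2.85 * 0.127 / 0.35
k_inf = 1.0341

1.0341


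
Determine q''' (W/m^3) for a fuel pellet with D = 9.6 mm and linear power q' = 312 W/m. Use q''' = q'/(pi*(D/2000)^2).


r = D / 2 / 1000 = 9.6 / 2 / 1000 = 0.0048 m
q''' = q' / (pi * r^2)
q''' = 312 / (pi * 0.0048^2)
q''' = 4.3104e+06 W/m^3

4.3104e+06


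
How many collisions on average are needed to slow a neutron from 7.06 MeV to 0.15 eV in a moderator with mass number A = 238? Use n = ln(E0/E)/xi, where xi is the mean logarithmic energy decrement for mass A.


xi = 1 + (A-1)^2/(2A)*ln((A-1)/(A+1)) = 0.008379872 (for A = 238)
n = ln(E0/E) / xi
n = ln(7.06e6 / 0.15) / 0.008379872
n = ln(4.706667e+07) / 0.008379872 = 2108.3

2108.3


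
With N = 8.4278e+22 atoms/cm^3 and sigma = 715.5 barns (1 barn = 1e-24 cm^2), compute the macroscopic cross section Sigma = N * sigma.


Sigma = N * sigma_barns * 1e-24
Sigma = 8.4278e+22 * 715.5 * 1e-24
Sigma = 60.301 /cm

60.301


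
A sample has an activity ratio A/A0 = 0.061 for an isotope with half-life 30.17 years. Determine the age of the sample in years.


lambda = ln(2) / t_half = ln(2) / 30.17 = 0.02297472 /yr
t = -ln(A/A0) / lambda
t = -ln(0.061) / 0.02297472
t = 121.74 yr

121.74


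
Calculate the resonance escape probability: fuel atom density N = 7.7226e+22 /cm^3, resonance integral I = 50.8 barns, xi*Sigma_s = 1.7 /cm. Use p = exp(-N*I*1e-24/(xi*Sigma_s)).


p = exp(-N * I * 1e-24 / (xi*Sigma_s))
p = exp(-7.7226e+22 * 50.8 * 1e-24 / 1.7)
p = 0.099490

0.099490


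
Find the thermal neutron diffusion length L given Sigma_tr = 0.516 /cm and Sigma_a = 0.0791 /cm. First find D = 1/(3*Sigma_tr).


D = 1 / (3 * Sigma_tr) = 1 / (3 * 0.516) = 0.6459948 cm
L = sqrt(D / Sigma_a)
L = sqrt(0.6459948 / 0.0791)
L = 2.8578 cm

2.8578


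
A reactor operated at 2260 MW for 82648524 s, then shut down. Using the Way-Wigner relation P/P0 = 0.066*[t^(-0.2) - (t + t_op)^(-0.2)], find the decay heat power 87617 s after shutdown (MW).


P/P0 = 0.066 * [t^(-0.2) - (t + t_op)^(-0.2)]
P/P0 = 0.066 * [87617^(-0.2) - (87617 + 82648524)^(-0.2)]
P/P0 = 0.066 * [0.1026792 - 0.02608921] = 0.005054939
P = 2260 * 0.005054939 = 11.424 MW

11.424


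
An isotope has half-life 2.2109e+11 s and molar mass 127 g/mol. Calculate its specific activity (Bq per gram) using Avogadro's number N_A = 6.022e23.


lambda = ln(2) / t_half = ln(2) / 2.2109e+11 = 3.135136e-12 /s
SA = lambda * N_A / M
SA = 3.135136e-12 * 6.022e23 / 127
SA = 1.4866e+10 Bq/g

1.4866e+10


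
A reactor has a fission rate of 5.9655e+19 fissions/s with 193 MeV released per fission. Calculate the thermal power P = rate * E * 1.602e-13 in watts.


P = fission_rate * E_MeV * 1.602e-13
P = 5.9655e+19 * 193 * 1.602e-13
P = 1.8444e+09 W

1.8444e+09


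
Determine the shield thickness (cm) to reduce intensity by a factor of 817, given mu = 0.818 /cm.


x = ln(factor) / mu
x = ln(817) / 0.818
x = 8.1976 cm

8.1976


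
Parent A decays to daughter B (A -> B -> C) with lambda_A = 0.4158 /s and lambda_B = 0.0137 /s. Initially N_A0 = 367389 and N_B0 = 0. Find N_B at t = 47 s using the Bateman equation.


N_B(t) = lambda_A * N_A0 / (lambda_B - lambda_A) * [exp(-lambda_A*t) - exp(-lambda_B*t)]
exp(-0.4158*47) = 3.256542e-09; exp(-0.0137*47) = 0.5252400
N_B = 0.4158 * 367389 / (0.0137 - 0.4158) * (3.256542e-09 - 0.5252400)
N_B = 199542

199542


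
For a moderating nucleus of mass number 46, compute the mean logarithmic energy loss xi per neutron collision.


xi = 1 + (A-1)^2/(2A) * ln((A-1)/(A+1))
xi = 1 + (46-1)^2/(2*46) * ln((46-1)/(46 +1))
xi = 0.042855

0.042855


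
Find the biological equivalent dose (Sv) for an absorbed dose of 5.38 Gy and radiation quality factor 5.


H = D * Q
H = 5.38 * 5
H = 26.900 Sv

26.900


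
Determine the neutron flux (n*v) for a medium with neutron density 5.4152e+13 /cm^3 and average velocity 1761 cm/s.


phi = n * v
phi = 5.4152e+13 * 1761
phi = 9.5362e+16 /cm^2/s

9.5362e+16


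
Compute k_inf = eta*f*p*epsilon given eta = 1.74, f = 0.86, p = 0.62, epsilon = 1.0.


k_inf = eta * f * p * epsilon
k_inf = 1.74 * 0.86 * 0.62 * 1.0
k_inf = 0.92777

0.92777


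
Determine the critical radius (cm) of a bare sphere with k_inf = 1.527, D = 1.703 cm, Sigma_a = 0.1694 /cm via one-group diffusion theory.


L^2 = D / Sigma_a = 1.703 / 0.1694 = 10.05313 cm^2
B_m^2 = (k_inf - 1) / L^2 = (1.527 - 1) / 10.05313 = 0.05242148 /cm^2
For a bare sphere: B_g = pi/R, so R_c = pi / sqrt(B_m^2)
R_c = pi / sqrt(0.05242148) = 13.721 cm

13.721


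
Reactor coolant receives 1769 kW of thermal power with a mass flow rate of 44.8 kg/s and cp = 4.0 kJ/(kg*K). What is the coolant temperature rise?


dT = Q / (m_dot * cp)
dT = 1769 / (44.8 * 4.0)
dT = 9.8717 C

9.8717


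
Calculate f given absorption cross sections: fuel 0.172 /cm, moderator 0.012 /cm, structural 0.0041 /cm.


f = Sigma_a_fuel / (Sigma_a_fuel + Sigma_a_mod + Sigma_a_other)
f = 0.172 / (0.172 + 0.012 + 0.0041)
f = 0.91441

0.91441


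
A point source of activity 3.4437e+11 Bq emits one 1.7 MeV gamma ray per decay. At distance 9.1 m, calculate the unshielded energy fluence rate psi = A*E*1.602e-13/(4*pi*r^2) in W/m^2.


psi = A * E * 1.602e-13 / (4*pi*r^2)
psi = 3.4437e+11 * 1.7 * 1.602e-13 / (4*pi*9.1^2)
psi = 9.0125e-05 W/m^2

9.0125e-05


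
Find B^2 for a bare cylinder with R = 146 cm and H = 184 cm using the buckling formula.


B^2 = (2.405/R)^2 + (pi/H)^2
B^2 = (2.405/146)^2 + (pi/184)^2
B^2 = 5.6286e-04 /cm^2

5.6286e-04


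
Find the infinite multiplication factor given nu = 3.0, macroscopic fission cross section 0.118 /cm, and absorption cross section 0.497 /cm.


k_inf = nu * Sigma_f / Sigma_a
k_inf = 3.0 * 0.118 / 0.497
k_inf = 0.71227

0.71227


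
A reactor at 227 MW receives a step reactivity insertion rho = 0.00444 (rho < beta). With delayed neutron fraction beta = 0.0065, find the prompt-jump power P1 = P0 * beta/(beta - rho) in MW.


P1/P0 = beta / (beta - rho)
P1/P0 = 0.0065 / (0.0065 - 0.00444) = 3.155340
P1 = 227 * 3.155340 = 716.26 MW

716.26
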